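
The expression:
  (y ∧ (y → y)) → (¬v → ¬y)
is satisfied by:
  {v: True, y: False}
  {y: False, v: False}
  {y: True, v: True}


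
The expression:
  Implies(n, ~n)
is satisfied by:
  {n: False}


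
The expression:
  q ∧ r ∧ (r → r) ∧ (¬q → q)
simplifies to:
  q ∧ r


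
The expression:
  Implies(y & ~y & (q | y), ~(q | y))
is always true.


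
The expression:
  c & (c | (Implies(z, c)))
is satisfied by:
  {c: True}


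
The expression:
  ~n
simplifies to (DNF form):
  ~n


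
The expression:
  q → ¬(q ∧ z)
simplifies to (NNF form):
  ¬q ∨ ¬z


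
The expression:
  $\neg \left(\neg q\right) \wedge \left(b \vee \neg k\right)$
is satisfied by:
  {b: True, q: True, k: False}
  {q: True, k: False, b: False}
  {b: True, k: True, q: True}


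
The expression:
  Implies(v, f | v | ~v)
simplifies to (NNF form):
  True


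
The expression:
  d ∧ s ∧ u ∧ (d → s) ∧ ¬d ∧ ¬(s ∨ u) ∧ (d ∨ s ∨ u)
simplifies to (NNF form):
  False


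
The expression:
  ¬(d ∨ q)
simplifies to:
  ¬d ∧ ¬q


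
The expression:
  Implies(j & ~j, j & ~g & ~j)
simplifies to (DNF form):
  True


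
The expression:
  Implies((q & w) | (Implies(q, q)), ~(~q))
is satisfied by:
  {q: True}


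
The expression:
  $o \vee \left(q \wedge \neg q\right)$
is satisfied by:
  {o: True}


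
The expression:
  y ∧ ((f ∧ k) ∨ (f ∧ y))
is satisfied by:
  {f: True, y: True}


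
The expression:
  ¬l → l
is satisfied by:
  {l: True}


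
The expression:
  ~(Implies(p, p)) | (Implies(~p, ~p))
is always true.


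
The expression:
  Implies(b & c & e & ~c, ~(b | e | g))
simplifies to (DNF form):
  True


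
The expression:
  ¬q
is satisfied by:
  {q: False}


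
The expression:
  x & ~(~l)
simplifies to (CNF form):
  l & x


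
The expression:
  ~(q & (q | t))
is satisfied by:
  {q: False}


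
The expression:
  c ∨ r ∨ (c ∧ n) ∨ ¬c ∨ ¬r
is always true.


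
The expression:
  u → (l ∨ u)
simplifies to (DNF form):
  True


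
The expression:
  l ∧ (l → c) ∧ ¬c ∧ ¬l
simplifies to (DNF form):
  False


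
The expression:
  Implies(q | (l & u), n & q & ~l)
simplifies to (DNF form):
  (n & ~l) | (~l & ~q) | (~q & ~u)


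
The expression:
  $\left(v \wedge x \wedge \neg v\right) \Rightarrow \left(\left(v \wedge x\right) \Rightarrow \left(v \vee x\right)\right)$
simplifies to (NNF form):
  $\text{True}$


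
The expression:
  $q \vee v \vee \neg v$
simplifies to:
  $\text{True}$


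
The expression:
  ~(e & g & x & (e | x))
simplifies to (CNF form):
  ~e | ~g | ~x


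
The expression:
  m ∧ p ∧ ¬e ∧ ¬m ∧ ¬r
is never true.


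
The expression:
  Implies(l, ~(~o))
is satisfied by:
  {o: True, l: False}
  {l: False, o: False}
  {l: True, o: True}


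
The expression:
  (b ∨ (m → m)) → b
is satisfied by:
  {b: True}


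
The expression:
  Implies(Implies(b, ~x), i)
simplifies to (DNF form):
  i | (b & x)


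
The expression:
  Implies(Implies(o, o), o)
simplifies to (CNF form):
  o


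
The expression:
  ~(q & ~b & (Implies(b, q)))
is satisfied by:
  {b: True, q: False}
  {q: False, b: False}
  {q: True, b: True}


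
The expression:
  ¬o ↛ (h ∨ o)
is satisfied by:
  {o: False, h: False}


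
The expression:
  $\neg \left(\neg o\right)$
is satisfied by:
  {o: True}


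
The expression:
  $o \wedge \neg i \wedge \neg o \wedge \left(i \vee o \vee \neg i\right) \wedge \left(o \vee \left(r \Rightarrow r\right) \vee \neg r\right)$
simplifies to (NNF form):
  $\text{False}$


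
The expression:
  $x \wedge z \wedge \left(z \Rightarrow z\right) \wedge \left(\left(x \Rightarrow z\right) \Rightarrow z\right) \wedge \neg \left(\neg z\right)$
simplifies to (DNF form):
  $x \wedge z$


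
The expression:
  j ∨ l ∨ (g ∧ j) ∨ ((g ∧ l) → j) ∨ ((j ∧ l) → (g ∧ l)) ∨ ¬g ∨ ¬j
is always true.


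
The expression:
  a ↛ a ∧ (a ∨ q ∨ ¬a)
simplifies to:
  False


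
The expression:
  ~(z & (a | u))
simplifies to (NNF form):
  ~z | (~a & ~u)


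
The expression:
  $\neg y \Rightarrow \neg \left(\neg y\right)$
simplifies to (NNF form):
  $y$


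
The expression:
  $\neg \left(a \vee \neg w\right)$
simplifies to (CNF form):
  $w \wedge \neg a$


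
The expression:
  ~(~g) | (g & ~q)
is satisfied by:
  {g: True}


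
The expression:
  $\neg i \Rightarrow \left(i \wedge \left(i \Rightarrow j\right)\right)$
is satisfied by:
  {i: True}


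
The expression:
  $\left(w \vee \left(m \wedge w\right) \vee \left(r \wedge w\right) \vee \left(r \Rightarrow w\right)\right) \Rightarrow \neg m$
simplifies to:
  $\left(r \wedge \neg w\right) \vee \neg m$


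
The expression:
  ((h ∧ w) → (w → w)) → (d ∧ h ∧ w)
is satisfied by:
  {h: True, w: True, d: True}


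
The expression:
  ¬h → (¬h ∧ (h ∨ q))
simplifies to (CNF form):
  h ∨ q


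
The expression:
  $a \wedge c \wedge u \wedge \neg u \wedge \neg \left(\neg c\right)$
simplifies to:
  $\text{False}$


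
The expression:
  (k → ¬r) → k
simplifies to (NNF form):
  k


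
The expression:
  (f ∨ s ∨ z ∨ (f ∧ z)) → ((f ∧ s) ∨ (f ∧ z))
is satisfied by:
  {f: True, z: True, s: True}
  {f: True, z: True, s: False}
  {f: True, s: True, z: False}
  {z: False, s: False, f: False}


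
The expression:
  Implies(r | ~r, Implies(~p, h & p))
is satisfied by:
  {p: True}


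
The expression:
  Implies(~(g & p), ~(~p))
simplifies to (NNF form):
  p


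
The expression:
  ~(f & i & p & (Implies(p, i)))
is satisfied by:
  {p: False, i: False, f: False}
  {f: True, p: False, i: False}
  {i: True, p: False, f: False}
  {f: True, i: True, p: False}
  {p: True, f: False, i: False}
  {f: True, p: True, i: False}
  {i: True, p: True, f: False}


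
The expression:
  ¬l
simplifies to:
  ¬l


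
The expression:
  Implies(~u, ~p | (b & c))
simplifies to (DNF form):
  u | ~p | (b & c)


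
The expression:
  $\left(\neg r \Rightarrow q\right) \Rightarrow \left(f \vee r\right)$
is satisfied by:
  {r: True, f: True, q: False}
  {r: True, f: False, q: False}
  {f: True, r: False, q: False}
  {r: False, f: False, q: False}
  {r: True, q: True, f: True}
  {r: True, q: True, f: False}
  {q: True, f: True, r: False}


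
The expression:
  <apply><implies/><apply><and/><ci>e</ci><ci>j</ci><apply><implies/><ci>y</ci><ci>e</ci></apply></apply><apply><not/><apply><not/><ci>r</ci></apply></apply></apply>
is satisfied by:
  {r: True, e: False, j: False}
  {e: False, j: False, r: False}
  {r: True, j: True, e: False}
  {j: True, e: False, r: False}
  {r: True, e: True, j: False}
  {e: True, r: False, j: False}
  {r: True, j: True, e: True}


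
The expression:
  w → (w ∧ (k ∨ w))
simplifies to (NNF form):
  True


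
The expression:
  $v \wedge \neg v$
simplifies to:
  $\text{False}$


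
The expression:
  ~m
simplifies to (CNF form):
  ~m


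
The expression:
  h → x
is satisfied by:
  {x: True, h: False}
  {h: False, x: False}
  {h: True, x: True}


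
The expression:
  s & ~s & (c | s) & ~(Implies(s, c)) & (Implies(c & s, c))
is never true.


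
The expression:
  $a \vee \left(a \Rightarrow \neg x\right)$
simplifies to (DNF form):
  $\text{True}$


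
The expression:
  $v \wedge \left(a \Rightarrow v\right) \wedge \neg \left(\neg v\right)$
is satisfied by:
  {v: True}


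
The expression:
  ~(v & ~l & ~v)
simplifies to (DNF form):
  True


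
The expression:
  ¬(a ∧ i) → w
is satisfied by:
  {i: True, w: True, a: True}
  {i: True, w: True, a: False}
  {w: True, a: True, i: False}
  {w: True, a: False, i: False}
  {i: True, a: True, w: False}


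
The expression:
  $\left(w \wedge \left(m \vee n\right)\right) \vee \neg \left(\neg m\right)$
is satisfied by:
  {m: True, w: True, n: True}
  {m: True, w: True, n: False}
  {m: True, n: True, w: False}
  {m: True, n: False, w: False}
  {w: True, n: True, m: False}


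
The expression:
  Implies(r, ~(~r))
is always true.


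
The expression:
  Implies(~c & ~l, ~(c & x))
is always true.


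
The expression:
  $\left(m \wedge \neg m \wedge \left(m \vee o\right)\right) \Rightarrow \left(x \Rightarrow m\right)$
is always true.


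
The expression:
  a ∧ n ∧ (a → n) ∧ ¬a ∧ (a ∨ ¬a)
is never true.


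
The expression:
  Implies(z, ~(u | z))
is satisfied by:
  {z: False}


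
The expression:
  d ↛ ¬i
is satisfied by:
  {i: True, d: True}


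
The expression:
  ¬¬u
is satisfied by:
  {u: True}


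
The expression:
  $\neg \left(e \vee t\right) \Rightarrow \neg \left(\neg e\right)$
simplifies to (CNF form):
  $e \vee t$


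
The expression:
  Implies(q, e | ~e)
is always true.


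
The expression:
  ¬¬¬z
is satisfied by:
  {z: False}


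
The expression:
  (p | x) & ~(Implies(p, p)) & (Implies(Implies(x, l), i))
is never true.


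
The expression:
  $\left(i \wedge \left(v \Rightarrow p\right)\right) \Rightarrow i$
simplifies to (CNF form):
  $\text{True}$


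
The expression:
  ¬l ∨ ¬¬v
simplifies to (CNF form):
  v ∨ ¬l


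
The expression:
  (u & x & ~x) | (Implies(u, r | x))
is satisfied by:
  {r: True, x: True, u: False}
  {r: True, u: False, x: False}
  {x: True, u: False, r: False}
  {x: False, u: False, r: False}
  {r: True, x: True, u: True}
  {r: True, u: True, x: False}
  {x: True, u: True, r: False}


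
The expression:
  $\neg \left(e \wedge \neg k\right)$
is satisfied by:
  {k: True, e: False}
  {e: False, k: False}
  {e: True, k: True}


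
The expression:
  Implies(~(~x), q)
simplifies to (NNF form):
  q | ~x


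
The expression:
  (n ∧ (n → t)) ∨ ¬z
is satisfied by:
  {t: True, n: True, z: False}
  {t: True, n: False, z: False}
  {n: True, t: False, z: False}
  {t: False, n: False, z: False}
  {t: True, z: True, n: True}


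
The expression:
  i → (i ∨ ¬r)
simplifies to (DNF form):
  True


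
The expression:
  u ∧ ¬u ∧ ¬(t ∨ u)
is never true.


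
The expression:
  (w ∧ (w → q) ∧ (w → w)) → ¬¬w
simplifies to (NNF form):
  True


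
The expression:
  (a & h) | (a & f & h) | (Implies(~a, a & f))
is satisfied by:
  {a: True}


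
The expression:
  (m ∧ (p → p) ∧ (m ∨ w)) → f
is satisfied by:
  {f: True, m: False}
  {m: False, f: False}
  {m: True, f: True}


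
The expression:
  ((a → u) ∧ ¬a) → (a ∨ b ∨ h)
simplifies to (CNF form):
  a ∨ b ∨ h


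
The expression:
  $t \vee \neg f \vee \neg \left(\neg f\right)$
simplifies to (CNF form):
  $\text{True}$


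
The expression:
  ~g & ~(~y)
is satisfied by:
  {y: True, g: False}


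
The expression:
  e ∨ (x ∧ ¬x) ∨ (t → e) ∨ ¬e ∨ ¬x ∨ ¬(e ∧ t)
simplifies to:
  True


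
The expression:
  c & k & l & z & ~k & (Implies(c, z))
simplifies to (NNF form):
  False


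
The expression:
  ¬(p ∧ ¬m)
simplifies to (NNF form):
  m ∨ ¬p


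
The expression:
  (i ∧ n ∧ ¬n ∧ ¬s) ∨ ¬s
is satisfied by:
  {s: False}


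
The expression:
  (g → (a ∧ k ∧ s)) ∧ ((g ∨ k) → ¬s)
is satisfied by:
  {g: False, s: False, k: False}
  {k: True, g: False, s: False}
  {s: True, g: False, k: False}


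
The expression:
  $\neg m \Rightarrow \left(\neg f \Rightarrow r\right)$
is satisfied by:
  {r: True, m: True, f: True}
  {r: True, m: True, f: False}
  {r: True, f: True, m: False}
  {r: True, f: False, m: False}
  {m: True, f: True, r: False}
  {m: True, f: False, r: False}
  {f: True, m: False, r: False}


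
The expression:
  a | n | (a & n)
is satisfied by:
  {n: True, a: True}
  {n: True, a: False}
  {a: True, n: False}


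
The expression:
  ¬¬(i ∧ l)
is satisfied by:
  {i: True, l: True}


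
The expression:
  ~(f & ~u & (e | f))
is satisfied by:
  {u: True, f: False}
  {f: False, u: False}
  {f: True, u: True}


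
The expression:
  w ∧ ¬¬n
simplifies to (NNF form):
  n ∧ w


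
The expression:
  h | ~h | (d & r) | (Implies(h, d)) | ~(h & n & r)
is always true.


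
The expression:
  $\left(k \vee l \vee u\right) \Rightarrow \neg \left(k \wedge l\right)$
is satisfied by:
  {l: False, k: False}
  {k: True, l: False}
  {l: True, k: False}


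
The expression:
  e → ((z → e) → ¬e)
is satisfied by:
  {e: False}


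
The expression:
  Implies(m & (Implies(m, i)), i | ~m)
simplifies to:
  True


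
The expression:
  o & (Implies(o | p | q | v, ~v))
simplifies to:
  o & ~v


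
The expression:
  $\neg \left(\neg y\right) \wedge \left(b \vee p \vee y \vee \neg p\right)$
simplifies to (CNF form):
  $y$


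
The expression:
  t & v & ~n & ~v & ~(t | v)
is never true.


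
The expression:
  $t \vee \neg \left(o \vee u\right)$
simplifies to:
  $t \vee \left(\neg o \wedge \neg u\right)$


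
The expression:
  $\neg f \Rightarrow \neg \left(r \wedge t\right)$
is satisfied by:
  {f: True, t: False, r: False}
  {f: False, t: False, r: False}
  {r: True, f: True, t: False}
  {r: True, f: False, t: False}
  {t: True, f: True, r: False}
  {t: True, f: False, r: False}
  {t: True, r: True, f: True}


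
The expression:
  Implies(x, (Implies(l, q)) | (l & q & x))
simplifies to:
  q | ~l | ~x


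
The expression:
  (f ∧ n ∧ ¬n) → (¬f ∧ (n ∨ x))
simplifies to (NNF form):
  True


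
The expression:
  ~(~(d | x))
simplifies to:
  d | x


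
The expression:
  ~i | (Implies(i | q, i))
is always true.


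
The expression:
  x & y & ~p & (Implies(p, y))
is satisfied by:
  {x: True, y: True, p: False}


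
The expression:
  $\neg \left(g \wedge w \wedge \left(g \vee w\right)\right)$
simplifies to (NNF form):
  $\neg g \vee \neg w$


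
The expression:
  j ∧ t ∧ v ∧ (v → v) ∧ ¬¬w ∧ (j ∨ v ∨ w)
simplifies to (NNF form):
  j ∧ t ∧ v ∧ w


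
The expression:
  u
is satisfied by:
  {u: True}


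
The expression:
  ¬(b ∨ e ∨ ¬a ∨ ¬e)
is never true.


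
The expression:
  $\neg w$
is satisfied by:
  {w: False}


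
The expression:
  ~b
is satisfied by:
  {b: False}


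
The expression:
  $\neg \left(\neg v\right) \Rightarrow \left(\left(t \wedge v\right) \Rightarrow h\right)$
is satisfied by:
  {h: True, v: False, t: False}
  {v: False, t: False, h: False}
  {h: True, t: True, v: False}
  {t: True, v: False, h: False}
  {h: True, v: True, t: False}
  {v: True, h: False, t: False}
  {h: True, t: True, v: True}


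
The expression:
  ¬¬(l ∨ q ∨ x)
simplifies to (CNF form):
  l ∨ q ∨ x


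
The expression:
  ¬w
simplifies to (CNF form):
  ¬w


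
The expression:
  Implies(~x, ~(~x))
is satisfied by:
  {x: True}


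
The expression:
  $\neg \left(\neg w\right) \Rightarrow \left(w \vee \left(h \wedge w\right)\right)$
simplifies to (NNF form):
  $\text{True}$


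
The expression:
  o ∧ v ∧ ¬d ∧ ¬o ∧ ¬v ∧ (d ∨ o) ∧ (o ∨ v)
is never true.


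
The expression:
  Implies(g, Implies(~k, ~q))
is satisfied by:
  {k: True, g: False, q: False}
  {g: False, q: False, k: False}
  {k: True, q: True, g: False}
  {q: True, g: False, k: False}
  {k: True, g: True, q: False}
  {g: True, k: False, q: False}
  {k: True, q: True, g: True}


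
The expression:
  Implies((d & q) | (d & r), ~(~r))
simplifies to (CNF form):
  r | ~d | ~q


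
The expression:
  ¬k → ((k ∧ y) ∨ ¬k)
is always true.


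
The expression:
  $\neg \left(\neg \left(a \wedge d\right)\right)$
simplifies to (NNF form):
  $a \wedge d$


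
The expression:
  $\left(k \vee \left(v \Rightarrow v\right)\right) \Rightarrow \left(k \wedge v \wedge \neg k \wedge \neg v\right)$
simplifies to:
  $\text{False}$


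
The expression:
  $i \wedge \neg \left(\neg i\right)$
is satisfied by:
  {i: True}


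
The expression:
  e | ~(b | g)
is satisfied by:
  {e: True, b: False, g: False}
  {e: True, g: True, b: False}
  {e: True, b: True, g: False}
  {e: True, g: True, b: True}
  {g: False, b: False, e: False}


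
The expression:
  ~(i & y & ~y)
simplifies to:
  True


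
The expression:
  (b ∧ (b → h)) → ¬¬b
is always true.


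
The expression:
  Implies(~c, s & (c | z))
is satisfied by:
  {c: True, s: True, z: True}
  {c: True, s: True, z: False}
  {c: True, z: True, s: False}
  {c: True, z: False, s: False}
  {s: True, z: True, c: False}


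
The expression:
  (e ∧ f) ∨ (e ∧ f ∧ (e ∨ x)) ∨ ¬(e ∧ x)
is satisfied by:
  {f: True, e: False, x: False}
  {f: False, e: False, x: False}
  {x: True, f: True, e: False}
  {x: True, f: False, e: False}
  {e: True, f: True, x: False}
  {e: True, f: False, x: False}
  {e: True, x: True, f: True}


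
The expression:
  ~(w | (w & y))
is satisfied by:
  {w: False}


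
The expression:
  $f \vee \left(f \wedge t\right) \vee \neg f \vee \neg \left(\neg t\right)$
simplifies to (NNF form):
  $\text{True}$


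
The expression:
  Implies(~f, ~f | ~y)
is always true.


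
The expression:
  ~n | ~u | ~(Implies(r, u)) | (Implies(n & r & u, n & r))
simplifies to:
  True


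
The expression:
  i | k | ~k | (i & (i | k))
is always true.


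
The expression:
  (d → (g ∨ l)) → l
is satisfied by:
  {l: True, d: True, g: False}
  {l: True, d: False, g: False}
  {l: True, g: True, d: True}
  {l: True, g: True, d: False}
  {d: True, g: False, l: False}


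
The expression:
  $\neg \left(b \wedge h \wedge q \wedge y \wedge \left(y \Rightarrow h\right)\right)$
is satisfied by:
  {h: False, q: False, y: False, b: False}
  {b: True, h: False, q: False, y: False}
  {y: True, h: False, q: False, b: False}
  {b: True, y: True, h: False, q: False}
  {q: True, b: False, h: False, y: False}
  {b: True, q: True, h: False, y: False}
  {y: True, q: True, b: False, h: False}
  {b: True, y: True, q: True, h: False}
  {h: True, y: False, q: False, b: False}
  {b: True, h: True, y: False, q: False}
  {y: True, h: True, b: False, q: False}
  {b: True, y: True, h: True, q: False}
  {q: True, h: True, y: False, b: False}
  {b: True, q: True, h: True, y: False}
  {y: True, q: True, h: True, b: False}


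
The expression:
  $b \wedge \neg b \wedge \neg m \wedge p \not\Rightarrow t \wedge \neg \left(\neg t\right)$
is never true.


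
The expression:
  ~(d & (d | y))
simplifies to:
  ~d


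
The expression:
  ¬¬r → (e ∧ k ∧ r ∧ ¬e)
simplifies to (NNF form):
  ¬r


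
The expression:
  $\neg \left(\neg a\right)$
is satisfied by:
  {a: True}


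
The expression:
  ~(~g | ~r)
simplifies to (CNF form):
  g & r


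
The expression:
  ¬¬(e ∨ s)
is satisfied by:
  {e: True, s: True}
  {e: True, s: False}
  {s: True, e: False}


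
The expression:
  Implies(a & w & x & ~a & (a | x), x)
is always true.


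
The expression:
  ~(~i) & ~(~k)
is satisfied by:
  {i: True, k: True}


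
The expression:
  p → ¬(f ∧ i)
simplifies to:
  ¬f ∨ ¬i ∨ ¬p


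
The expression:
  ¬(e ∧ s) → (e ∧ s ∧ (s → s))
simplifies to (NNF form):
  e ∧ s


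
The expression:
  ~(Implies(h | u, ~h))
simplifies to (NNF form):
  h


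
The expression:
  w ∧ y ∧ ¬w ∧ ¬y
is never true.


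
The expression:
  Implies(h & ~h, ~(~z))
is always true.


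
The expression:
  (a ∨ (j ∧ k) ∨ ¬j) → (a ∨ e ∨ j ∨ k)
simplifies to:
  a ∨ e ∨ j ∨ k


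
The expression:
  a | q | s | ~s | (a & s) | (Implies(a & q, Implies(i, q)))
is always true.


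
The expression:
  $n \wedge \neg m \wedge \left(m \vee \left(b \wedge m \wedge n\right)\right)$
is never true.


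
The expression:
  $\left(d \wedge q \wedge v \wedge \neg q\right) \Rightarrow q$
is always true.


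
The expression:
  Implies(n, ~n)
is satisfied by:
  {n: False}


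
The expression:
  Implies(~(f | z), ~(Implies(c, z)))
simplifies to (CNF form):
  c | f | z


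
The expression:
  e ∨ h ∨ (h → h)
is always true.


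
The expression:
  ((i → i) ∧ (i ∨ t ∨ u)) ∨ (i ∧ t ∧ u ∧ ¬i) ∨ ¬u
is always true.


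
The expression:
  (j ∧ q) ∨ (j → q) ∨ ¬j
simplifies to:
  q ∨ ¬j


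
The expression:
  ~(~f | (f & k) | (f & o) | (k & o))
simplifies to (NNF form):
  f & ~k & ~o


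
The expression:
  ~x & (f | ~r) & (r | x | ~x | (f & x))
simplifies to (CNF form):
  ~x & (f | ~r)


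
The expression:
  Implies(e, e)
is always true.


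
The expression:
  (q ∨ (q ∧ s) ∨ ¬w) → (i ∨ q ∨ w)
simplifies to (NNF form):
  i ∨ q ∨ w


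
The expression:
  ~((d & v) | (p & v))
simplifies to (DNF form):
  ~v | (~d & ~p)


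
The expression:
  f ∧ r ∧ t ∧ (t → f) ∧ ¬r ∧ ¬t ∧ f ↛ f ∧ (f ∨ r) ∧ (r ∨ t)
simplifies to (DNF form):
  False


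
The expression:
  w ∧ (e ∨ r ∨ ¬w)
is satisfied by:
  {r: True, e: True, w: True}
  {r: True, w: True, e: False}
  {e: True, w: True, r: False}


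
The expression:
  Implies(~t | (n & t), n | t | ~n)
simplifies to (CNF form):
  True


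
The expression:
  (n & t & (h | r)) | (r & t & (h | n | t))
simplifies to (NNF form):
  t & (h | r) & (n | r)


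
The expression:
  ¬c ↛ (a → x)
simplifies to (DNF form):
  a ∧ ¬c ∧ ¬x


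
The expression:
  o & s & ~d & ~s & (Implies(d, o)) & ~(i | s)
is never true.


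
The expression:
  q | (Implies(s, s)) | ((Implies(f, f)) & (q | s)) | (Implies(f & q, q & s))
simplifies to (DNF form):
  True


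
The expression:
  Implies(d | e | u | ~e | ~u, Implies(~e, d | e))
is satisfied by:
  {d: True, e: True}
  {d: True, e: False}
  {e: True, d: False}


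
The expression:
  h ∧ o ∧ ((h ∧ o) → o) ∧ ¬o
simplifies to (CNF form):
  False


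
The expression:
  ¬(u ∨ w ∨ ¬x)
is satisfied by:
  {x: True, u: False, w: False}


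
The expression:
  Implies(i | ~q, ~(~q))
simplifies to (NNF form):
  q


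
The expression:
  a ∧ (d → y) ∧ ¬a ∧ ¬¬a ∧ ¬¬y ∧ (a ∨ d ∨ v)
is never true.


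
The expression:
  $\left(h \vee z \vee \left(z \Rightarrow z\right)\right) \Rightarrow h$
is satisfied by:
  {h: True}


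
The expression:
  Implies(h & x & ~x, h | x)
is always true.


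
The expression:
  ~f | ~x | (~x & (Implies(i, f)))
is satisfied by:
  {x: False, f: False}
  {f: True, x: False}
  {x: True, f: False}


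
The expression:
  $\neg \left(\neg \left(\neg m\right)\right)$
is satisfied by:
  {m: False}


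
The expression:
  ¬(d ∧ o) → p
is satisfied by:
  {o: True, p: True, d: True}
  {o: True, p: True, d: False}
  {p: True, d: True, o: False}
  {p: True, d: False, o: False}
  {o: True, d: True, p: False}


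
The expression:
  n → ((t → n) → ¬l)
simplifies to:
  ¬l ∨ ¬n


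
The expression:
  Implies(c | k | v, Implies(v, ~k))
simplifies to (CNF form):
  ~k | ~v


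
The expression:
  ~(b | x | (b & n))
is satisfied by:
  {x: False, b: False}


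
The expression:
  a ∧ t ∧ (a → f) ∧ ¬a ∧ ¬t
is never true.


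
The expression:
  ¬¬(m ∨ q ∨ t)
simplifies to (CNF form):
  m ∨ q ∨ t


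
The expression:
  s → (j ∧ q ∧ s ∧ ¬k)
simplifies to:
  (j ∧ q ∧ ¬k) ∨ ¬s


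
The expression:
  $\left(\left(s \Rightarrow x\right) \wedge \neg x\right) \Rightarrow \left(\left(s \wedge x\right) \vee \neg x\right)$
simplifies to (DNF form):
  $\text{True}$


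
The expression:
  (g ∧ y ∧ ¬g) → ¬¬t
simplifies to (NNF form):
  True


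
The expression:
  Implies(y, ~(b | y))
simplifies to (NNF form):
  ~y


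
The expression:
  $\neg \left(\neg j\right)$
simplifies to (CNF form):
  $j$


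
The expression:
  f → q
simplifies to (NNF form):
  q ∨ ¬f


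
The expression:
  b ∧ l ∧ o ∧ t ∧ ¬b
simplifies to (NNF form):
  False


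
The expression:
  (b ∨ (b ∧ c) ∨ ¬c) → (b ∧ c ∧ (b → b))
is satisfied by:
  {c: True}


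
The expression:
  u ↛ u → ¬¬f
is always true.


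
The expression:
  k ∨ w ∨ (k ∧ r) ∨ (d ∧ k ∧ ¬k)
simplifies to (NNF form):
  k ∨ w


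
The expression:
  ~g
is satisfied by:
  {g: False}


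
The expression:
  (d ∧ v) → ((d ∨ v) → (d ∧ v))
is always true.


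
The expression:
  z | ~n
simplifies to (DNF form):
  z | ~n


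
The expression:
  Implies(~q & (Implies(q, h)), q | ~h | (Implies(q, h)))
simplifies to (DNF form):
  True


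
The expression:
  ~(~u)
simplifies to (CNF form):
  u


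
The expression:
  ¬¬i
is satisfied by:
  {i: True}


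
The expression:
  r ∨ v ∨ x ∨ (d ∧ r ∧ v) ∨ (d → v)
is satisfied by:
  {r: True, x: True, v: True, d: False}
  {r: True, x: True, v: False, d: False}
  {r: True, v: True, d: False, x: False}
  {r: True, v: False, d: False, x: False}
  {x: True, v: True, d: False, r: False}
  {x: True, v: False, d: False, r: False}
  {v: True, x: False, d: False, r: False}
  {v: False, x: False, d: False, r: False}
  {r: True, x: True, d: True, v: True}
  {r: True, x: True, d: True, v: False}
  {r: True, d: True, v: True, x: False}
  {r: True, d: True, v: False, x: False}
  {d: True, x: True, v: True, r: False}
  {d: True, x: True, v: False, r: False}
  {d: True, v: True, x: False, r: False}


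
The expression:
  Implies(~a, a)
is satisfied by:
  {a: True}


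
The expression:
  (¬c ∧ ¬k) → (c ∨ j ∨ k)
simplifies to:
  c ∨ j ∨ k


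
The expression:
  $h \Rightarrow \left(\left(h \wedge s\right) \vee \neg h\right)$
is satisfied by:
  {s: True, h: False}
  {h: False, s: False}
  {h: True, s: True}


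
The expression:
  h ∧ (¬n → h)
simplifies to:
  h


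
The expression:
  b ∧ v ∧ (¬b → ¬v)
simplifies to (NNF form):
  b ∧ v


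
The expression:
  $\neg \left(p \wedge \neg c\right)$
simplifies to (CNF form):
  $c \vee \neg p$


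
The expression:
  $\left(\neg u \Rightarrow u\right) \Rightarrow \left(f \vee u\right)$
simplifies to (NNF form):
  $\text{True}$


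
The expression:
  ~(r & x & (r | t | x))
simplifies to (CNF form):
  ~r | ~x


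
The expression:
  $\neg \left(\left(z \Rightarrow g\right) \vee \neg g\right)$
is never true.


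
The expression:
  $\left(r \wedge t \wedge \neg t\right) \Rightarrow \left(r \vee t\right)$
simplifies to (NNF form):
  $\text{True}$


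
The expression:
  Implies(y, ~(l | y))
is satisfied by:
  {y: False}


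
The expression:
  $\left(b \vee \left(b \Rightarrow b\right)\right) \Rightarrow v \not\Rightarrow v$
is never true.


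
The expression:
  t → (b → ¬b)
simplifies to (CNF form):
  ¬b ∨ ¬t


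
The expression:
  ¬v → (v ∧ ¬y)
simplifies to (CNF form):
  v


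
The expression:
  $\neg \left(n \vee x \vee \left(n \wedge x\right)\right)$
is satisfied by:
  {n: False, x: False}


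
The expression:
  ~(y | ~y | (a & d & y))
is never true.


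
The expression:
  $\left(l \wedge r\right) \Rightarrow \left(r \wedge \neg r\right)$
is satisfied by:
  {l: False, r: False}
  {r: True, l: False}
  {l: True, r: False}


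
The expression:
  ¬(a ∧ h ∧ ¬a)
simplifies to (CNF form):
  True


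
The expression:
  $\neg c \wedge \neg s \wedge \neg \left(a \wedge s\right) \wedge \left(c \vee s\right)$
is never true.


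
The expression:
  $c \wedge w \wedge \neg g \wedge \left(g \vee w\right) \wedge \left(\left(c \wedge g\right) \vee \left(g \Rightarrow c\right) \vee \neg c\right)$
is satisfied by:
  {c: True, w: True, g: False}


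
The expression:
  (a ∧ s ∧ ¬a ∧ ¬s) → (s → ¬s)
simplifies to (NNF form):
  True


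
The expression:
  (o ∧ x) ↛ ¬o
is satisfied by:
  {x: True, o: True}


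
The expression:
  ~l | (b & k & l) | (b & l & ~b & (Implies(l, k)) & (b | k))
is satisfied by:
  {k: True, b: True, l: False}
  {k: True, b: False, l: False}
  {b: True, k: False, l: False}
  {k: False, b: False, l: False}
  {k: True, l: True, b: True}


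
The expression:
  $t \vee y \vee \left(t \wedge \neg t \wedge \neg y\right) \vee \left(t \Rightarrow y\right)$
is always true.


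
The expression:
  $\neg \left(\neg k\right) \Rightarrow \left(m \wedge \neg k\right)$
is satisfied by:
  {k: False}


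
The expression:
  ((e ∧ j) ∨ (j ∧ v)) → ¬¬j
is always true.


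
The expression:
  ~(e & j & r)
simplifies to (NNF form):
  ~e | ~j | ~r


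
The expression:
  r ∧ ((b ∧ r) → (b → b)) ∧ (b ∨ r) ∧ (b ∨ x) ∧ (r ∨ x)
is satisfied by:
  {r: True, b: True, x: True}
  {r: True, b: True, x: False}
  {r: True, x: True, b: False}


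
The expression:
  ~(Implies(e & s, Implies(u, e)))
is never true.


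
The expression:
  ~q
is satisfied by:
  {q: False}


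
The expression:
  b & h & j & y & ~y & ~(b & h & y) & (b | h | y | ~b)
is never true.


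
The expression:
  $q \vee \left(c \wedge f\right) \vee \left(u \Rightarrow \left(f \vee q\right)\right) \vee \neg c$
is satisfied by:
  {q: True, f: True, c: False, u: False}
  {q: True, f: False, c: False, u: False}
  {f: True, q: False, c: False, u: False}
  {q: False, f: False, c: False, u: False}
  {q: True, u: True, f: True, c: False}
  {q: True, u: True, f: False, c: False}
  {u: True, f: True, q: False, c: False}
  {u: True, q: False, f: False, c: False}
  {q: True, c: True, f: True, u: False}
  {q: True, c: True, f: False, u: False}
  {c: True, f: True, q: False, u: False}
  {c: True, q: False, f: False, u: False}
  {u: True, c: True, q: True, f: True}
  {u: True, c: True, q: True, f: False}
  {u: True, c: True, f: True, q: False}


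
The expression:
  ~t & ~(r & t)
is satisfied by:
  {t: False}


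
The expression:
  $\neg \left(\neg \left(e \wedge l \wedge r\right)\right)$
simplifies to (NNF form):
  $e \wedge l \wedge r$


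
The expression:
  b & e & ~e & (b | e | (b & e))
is never true.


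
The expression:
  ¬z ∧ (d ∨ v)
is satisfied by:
  {d: True, v: True, z: False}
  {d: True, v: False, z: False}
  {v: True, d: False, z: False}


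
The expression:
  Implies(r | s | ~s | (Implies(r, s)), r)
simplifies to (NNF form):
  r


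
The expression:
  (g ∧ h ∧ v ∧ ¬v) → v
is always true.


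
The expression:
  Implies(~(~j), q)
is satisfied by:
  {q: True, j: False}
  {j: False, q: False}
  {j: True, q: True}


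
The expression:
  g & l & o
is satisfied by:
  {g: True, o: True, l: True}


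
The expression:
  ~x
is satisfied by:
  {x: False}


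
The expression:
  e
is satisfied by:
  {e: True}


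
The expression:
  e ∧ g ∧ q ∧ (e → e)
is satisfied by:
  {g: True, e: True, q: True}


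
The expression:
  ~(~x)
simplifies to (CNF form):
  x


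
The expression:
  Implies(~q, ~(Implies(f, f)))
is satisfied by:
  {q: True}


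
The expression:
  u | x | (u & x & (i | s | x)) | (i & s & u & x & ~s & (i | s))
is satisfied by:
  {x: True, u: True}
  {x: True, u: False}
  {u: True, x: False}


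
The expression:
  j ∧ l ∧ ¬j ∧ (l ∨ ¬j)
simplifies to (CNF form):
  False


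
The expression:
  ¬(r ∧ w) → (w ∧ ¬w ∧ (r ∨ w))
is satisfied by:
  {r: True, w: True}


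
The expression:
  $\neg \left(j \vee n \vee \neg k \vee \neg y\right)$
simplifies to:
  $k \wedge y \wedge \neg j \wedge \neg n$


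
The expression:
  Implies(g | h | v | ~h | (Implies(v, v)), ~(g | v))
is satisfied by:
  {g: False, v: False}


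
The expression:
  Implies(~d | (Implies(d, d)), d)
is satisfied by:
  {d: True}


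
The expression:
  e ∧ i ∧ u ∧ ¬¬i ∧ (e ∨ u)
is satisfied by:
  {i: True, e: True, u: True}


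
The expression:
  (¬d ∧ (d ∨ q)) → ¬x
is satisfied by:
  {d: True, x: False, q: False}
  {x: False, q: False, d: False}
  {d: True, q: True, x: False}
  {q: True, x: False, d: False}
  {d: True, x: True, q: False}
  {x: True, d: False, q: False}
  {d: True, q: True, x: True}


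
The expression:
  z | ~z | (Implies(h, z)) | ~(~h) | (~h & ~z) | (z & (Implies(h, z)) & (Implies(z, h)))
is always true.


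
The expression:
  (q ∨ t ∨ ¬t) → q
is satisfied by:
  {q: True}


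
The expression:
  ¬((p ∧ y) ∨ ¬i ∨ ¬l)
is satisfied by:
  {i: True, l: True, p: False, y: False}
  {i: True, y: True, l: True, p: False}
  {i: True, p: True, l: True, y: False}


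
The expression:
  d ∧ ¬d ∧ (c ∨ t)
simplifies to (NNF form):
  False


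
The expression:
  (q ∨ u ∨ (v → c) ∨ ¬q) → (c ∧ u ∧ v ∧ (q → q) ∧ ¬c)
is never true.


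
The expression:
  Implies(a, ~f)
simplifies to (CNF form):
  ~a | ~f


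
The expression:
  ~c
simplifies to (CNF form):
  ~c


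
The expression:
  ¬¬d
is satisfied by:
  {d: True}


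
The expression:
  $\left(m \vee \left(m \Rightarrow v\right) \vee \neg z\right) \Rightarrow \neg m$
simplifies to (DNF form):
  $\neg m$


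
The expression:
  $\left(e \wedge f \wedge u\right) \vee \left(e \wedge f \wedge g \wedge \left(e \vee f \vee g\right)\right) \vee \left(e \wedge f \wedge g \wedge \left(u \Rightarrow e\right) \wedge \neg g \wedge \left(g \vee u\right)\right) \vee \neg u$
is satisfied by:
  {f: True, e: True, u: False}
  {f: True, e: False, u: False}
  {e: True, f: False, u: False}
  {f: False, e: False, u: False}
  {u: True, f: True, e: True}


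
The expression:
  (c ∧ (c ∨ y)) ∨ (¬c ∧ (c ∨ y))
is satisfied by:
  {y: True, c: True}
  {y: True, c: False}
  {c: True, y: False}


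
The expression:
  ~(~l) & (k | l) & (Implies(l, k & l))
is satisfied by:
  {k: True, l: True}


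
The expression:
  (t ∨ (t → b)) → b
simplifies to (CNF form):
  b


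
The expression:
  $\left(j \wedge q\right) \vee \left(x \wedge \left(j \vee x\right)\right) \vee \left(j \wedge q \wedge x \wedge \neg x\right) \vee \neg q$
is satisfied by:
  {x: True, j: True, q: False}
  {x: True, j: False, q: False}
  {j: True, x: False, q: False}
  {x: False, j: False, q: False}
  {x: True, q: True, j: True}
  {x: True, q: True, j: False}
  {q: True, j: True, x: False}


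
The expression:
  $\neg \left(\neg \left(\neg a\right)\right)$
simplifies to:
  $\neg a$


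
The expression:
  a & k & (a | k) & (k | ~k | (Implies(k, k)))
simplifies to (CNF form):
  a & k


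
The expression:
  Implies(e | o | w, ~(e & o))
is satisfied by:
  {e: False, o: False}
  {o: True, e: False}
  {e: True, o: False}


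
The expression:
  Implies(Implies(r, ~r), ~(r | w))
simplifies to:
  r | ~w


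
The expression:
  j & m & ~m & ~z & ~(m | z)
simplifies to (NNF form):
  False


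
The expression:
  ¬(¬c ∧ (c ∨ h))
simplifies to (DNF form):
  c ∨ ¬h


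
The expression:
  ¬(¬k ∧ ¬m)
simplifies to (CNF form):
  k ∨ m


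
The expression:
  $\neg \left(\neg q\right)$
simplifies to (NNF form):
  $q$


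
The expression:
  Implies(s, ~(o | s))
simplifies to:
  ~s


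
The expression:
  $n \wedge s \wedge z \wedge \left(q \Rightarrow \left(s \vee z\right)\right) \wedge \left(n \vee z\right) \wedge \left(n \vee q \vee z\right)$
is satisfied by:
  {z: True, s: True, n: True}


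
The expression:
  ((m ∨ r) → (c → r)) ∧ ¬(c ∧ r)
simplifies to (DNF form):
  (¬m ∧ ¬r) ∨ ¬c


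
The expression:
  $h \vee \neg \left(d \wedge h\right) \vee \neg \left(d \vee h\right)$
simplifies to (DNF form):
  $\text{True}$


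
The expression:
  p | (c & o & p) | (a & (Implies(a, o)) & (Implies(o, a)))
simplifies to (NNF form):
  p | (a & o)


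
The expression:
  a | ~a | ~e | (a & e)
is always true.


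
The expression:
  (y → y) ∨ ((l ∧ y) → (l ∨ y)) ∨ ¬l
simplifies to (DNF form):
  True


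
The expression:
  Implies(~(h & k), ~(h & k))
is always true.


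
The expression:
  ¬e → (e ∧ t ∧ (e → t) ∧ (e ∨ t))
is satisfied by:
  {e: True}


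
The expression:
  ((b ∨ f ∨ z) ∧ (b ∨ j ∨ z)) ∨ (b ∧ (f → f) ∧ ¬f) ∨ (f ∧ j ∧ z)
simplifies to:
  b ∨ z ∨ (f ∧ j)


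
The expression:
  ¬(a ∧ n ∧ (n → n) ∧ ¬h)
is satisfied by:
  {h: True, n: False, a: False}
  {h: False, n: False, a: False}
  {a: True, h: True, n: False}
  {a: True, h: False, n: False}
  {n: True, h: True, a: False}
  {n: True, h: False, a: False}
  {n: True, a: True, h: True}


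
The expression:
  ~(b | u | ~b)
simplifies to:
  False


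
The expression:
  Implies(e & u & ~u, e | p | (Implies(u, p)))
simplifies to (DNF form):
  True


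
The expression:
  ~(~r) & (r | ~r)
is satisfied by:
  {r: True}


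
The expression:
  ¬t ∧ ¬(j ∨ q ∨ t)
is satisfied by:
  {q: False, t: False, j: False}


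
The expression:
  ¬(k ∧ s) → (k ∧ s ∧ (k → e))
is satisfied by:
  {s: True, k: True}


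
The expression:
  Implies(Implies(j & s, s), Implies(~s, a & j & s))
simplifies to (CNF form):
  s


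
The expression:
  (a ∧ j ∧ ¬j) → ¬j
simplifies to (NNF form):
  True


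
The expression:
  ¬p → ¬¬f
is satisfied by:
  {p: True, f: True}
  {p: True, f: False}
  {f: True, p: False}


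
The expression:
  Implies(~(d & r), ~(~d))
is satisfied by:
  {d: True}


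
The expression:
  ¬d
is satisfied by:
  {d: False}


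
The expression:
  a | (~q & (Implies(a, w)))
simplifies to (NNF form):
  a | ~q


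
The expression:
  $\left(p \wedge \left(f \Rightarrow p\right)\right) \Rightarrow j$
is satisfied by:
  {j: True, p: False}
  {p: False, j: False}
  {p: True, j: True}


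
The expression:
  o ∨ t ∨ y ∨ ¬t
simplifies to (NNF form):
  True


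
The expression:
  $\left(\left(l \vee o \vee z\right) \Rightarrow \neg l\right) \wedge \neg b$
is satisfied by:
  {l: False, b: False}


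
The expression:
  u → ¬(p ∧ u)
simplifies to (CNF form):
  ¬p ∨ ¬u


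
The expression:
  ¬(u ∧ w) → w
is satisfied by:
  {w: True}


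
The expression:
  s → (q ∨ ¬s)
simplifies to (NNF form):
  q ∨ ¬s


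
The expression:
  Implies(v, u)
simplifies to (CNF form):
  u | ~v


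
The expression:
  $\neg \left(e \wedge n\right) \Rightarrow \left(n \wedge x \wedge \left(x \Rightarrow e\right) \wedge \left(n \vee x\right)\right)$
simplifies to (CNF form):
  $e \wedge n$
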